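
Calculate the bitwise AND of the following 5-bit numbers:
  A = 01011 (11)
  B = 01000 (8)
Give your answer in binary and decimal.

Apply & to each column (1 only where both bits are 1):
  01011
& 01000
-------
  01000

Answer: 01000 (8)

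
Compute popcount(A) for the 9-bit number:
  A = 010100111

010100111
1-bits at positions (from bit 0 = LSB): 0, 1, 2, 5, 7
Count = 5

Answer: 5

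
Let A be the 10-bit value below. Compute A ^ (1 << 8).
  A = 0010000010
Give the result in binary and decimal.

Mask = 1 << 8 = 0100000000
Bit 8 of A is 0; XOR with the mask flips it to 1.
  0010000010
^ 0100000000
------------
  0110000010

Answer: 0110000010 (386)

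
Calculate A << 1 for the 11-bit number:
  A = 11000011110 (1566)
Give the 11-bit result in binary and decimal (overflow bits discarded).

Shift left by 1: drop the top 1 bit(s), append 1 zero(s) on the right.
  11000011110  ->  discard [1], keep [1000011110], append 0
= 10000111100

Answer: 10000111100 (1084)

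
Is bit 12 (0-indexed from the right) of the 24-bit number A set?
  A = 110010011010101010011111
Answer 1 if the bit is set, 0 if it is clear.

Bit 12 is the 13th from the right.
  110010011010101010011111
             ^
That bit is 0.

Answer: 0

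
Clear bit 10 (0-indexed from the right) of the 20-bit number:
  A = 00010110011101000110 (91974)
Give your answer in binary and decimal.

Mask = ~(1 << 10) = 11111111101111111111
Bit 10 of A is 1, so AND-ing with the mask clears it to 0.
  00010110011101000110
& 11111111101111111111
----------------------
  00010110001101000110

Answer: 00010110001101000110 (90950)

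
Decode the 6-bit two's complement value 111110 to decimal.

MSB is 1, so the value is negative. Find the magnitude:
1. Invert bits:  000001
2. Add 1:        000010  = 2
3. Apply sign:   -2

Answer: -2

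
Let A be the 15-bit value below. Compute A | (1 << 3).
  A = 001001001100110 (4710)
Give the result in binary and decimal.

Mask = 1 << 3 = 000000000001000
Bit 3 of A is 0, so OR-ing with the mask flips it to 1.
  001001001100110
| 000000000001000
-----------------
  001001001101110

Answer: 001001001101110 (4718)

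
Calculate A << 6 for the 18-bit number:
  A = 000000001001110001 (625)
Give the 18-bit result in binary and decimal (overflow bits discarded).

Shift left by 6: drop the top 6 bit(s), append 6 zero(s) on the right.
  000000001001110001  ->  discard [000000], keep [001001110001], append 000000
= 001001110001000000

Answer: 001001110001000000 (40000)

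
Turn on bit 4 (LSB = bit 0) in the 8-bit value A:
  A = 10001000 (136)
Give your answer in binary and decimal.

Mask = 1 << 4 = 00010000
Bit 4 of A is 0, so OR-ing with the mask flips it to 1.
  10001000
| 00010000
----------
  10011000

Answer: 10011000 (152)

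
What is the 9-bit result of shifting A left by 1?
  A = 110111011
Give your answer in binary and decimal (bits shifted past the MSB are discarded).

Shift left by 1: drop the top 1 bit(s), append 1 zero(s) on the right.
  110111011  ->  discard [1], keep [10111011], append 0
= 101110110

Answer: 101110110 (374)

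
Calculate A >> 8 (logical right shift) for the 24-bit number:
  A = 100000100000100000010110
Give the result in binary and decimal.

Logical shift right by 8: drop the bottom 8 bit(s), prepend 8 zero(s) on the left.
  100000100000100000010110  ->  keep [1000001000001000], discard [00010110], prepend 00000000
= 000000001000001000001000

Answer: 000000001000001000001000 (33288)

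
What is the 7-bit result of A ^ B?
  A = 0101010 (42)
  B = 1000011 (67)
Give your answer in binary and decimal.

Apply ^ to each column (1 where bits differ):
  0101010
^ 1000011
---------
  1101001

Answer: 1101001 (105)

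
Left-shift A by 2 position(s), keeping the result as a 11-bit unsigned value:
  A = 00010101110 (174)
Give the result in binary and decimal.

Shift left by 2: drop the top 2 bit(s), append 2 zero(s) on the right.
  00010101110  ->  discard [00], keep [010101110], append 00
= 01010111000

Answer: 01010111000 (696)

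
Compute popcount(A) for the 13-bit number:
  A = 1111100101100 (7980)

1111100101100
1-bits at positions (from bit 0 = LSB): 2, 3, 5, 8, 9, 10, 11, 12
Count = 8

Answer: 8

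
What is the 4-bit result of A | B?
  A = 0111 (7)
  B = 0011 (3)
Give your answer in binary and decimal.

Apply | to each column (1 where either bit is 1):
  0111
| 0011
------
  0111

Answer: 0111 (7)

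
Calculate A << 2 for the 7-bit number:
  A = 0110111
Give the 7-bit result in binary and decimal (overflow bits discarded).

Shift left by 2: drop the top 2 bit(s), append 2 zero(s) on the right.
  0110111  ->  discard [01], keep [10111], append 00
= 1011100

Answer: 1011100 (92)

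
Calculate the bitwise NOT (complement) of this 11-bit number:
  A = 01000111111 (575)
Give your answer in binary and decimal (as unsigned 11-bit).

Flip each bit (0->1, 1->0):
  01000111111
  10111000000

Answer: 10111000000 (1472)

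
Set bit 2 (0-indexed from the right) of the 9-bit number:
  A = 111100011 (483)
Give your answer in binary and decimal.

Mask = 1 << 2 = 000000100
Bit 2 of A is 0, so OR-ing with the mask flips it to 1.
  111100011
| 000000100
-----------
  111100111

Answer: 111100111 (487)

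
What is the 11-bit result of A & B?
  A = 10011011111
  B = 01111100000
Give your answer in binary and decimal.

Apply & to each column (1 only where both bits are 1):
  10011011111
& 01111100000
-------------
  00011000000

Answer: 00011000000 (192)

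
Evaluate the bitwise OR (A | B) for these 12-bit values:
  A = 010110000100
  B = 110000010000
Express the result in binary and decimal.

Apply | to each column (1 where either bit is 1):
  010110000100
| 110000010000
--------------
  110110010100

Answer: 110110010100 (3476)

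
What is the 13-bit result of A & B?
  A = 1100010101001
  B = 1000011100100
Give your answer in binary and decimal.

Apply & to each column (1 only where both bits are 1):
  1100010101001
& 1000011100100
---------------
  1000010100000

Answer: 1000010100000 (4256)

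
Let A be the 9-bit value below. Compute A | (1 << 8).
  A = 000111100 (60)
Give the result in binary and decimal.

Mask = 1 << 8 = 100000000
Bit 8 of A is 0, so OR-ing with the mask flips it to 1.
  000111100
| 100000000
-----------
  100111100

Answer: 100111100 (316)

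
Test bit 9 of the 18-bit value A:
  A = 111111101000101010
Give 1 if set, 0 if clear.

Bit 9 is the 10th from the right.
  111111101000101010
          ^
That bit is 1.

Answer: 1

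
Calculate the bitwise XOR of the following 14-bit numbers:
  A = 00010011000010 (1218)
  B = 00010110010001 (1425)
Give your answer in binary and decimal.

Apply ^ to each column (1 where bits differ):
  00010011000010
^ 00010110010001
----------------
  00000101010011

Answer: 00000101010011 (339)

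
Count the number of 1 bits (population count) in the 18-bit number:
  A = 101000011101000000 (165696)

101000011101000000
1-bits at positions (from bit 0 = LSB): 6, 8, 9, 10, 15, 17
Count = 6

Answer: 6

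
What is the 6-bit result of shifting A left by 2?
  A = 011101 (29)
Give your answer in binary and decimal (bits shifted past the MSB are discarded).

Shift left by 2: drop the top 2 bit(s), append 2 zero(s) on the right.
  011101  ->  discard [01], keep [1101], append 00
= 110100

Answer: 110100 (52)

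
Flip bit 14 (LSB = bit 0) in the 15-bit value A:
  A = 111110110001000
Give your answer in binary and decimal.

Mask = 1 << 14 = 100000000000000
Bit 14 of A is 1; XOR with the mask flips it to 0.
  111110110001000
^ 100000000000000
-----------------
  011110110001000

Answer: 011110110001000 (15752)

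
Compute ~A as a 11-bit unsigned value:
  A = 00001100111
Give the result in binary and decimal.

Flip each bit (0->1, 1->0):
  00001100111
  11110011000

Answer: 11110011000 (1944)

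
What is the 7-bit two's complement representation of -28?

1. Binary of +28:  0011100
2. Invert bits:     1100011
3. Add 1:           1100100

Answer: 1100100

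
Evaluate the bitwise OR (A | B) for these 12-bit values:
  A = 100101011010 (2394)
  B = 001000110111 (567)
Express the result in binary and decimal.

Apply | to each column (1 where either bit is 1):
  100101011010
| 001000110111
--------------
  101101111111

Answer: 101101111111 (2943)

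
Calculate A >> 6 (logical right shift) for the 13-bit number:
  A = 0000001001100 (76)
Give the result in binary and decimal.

Logical shift right by 6: drop the bottom 6 bit(s), prepend 6 zero(s) on the left.
  0000001001100  ->  keep [0000001], discard [001100], prepend 000000
= 0000000000001

Answer: 0000000000001 (1)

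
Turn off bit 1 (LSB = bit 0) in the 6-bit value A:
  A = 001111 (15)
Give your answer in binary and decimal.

Mask = ~(1 << 1) = 111101
Bit 1 of A is 1, so AND-ing with the mask clears it to 0.
  001111
& 111101
--------
  001101

Answer: 001101 (13)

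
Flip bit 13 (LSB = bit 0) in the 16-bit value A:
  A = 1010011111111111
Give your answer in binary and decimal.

Mask = 1 << 13 = 0010000000000000
Bit 13 of A is 1; XOR with the mask flips it to 0.
  1010011111111111
^ 0010000000000000
------------------
  1000011111111111

Answer: 1000011111111111 (34815)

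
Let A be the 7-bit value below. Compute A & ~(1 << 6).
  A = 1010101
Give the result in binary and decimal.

Mask = ~(1 << 6) = 0111111
Bit 6 of A is 1, so AND-ing with the mask clears it to 0.
  1010101
& 0111111
---------
  0010101

Answer: 0010101 (21)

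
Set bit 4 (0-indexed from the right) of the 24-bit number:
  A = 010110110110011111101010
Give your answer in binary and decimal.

Mask = 1 << 4 = 000000000000000000010000
Bit 4 of A is 0, so OR-ing with the mask flips it to 1.
  010110110110011111101010
| 000000000000000000010000
--------------------------
  010110110110011111111010

Answer: 010110110110011111111010 (5990394)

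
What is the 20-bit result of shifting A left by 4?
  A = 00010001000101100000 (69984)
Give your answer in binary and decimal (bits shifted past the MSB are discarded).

Shift left by 4: drop the top 4 bit(s), append 4 zero(s) on the right.
  00010001000101100000  ->  discard [0001], keep [0001000101100000], append 0000
= 00010001011000000000

Answer: 00010001011000000000 (71168)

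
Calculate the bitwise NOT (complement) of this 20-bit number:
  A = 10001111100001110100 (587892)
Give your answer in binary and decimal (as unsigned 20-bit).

Flip each bit (0->1, 1->0):
  10001111100001110100
  01110000011110001011

Answer: 01110000011110001011 (460683)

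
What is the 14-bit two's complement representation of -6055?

1. Binary of +6055:  01011110100111
2. Invert bits:     10100001011000
3. Add 1:           10100001011001

Answer: 10100001011001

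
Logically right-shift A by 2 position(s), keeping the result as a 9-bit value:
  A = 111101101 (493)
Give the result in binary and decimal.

Logical shift right by 2: drop the bottom 2 bit(s), prepend 2 zero(s) on the left.
  111101101  ->  keep [1111011], discard [01], prepend 00
= 001111011

Answer: 001111011 (123)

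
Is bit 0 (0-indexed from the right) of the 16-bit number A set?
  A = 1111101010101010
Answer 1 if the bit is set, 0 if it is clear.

Bit 0 is the 1st from the right.
  1111101010101010
                 ^
That bit is 0.

Answer: 0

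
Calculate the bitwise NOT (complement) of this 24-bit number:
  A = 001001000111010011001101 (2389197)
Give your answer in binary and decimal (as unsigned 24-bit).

Flip each bit (0->1, 1->0):
  001001000111010011001101
  110110111000101100110010

Answer: 110110111000101100110010 (14388018)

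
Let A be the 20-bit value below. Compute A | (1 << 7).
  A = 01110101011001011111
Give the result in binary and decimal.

Mask = 1 << 7 = 00000000000010000000
Bit 7 of A is 0, so OR-ing with the mask flips it to 1.
  01110101011001011111
| 00000000000010000000
----------------------
  01110101011011011111

Answer: 01110101011011011111 (480991)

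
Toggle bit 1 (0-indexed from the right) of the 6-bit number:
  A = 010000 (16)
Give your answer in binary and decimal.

Mask = 1 << 1 = 000010
Bit 1 of A is 0; XOR with the mask flips it to 1.
  010000
^ 000010
--------
  010010

Answer: 010010 (18)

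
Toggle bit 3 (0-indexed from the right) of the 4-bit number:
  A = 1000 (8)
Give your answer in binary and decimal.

Mask = 1 << 3 = 1000
Bit 3 of A is 1; XOR with the mask flips it to 0.
  1000
^ 1000
------
  0000

Answer: 0000 (0)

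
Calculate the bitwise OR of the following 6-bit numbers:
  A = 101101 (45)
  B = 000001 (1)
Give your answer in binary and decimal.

Apply | to each column (1 where either bit is 1):
  101101
| 000001
--------
  101101

Answer: 101101 (45)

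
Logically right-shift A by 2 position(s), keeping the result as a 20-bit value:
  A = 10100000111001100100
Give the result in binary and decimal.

Logical shift right by 2: drop the bottom 2 bit(s), prepend 2 zero(s) on the left.
  10100000111001100100  ->  keep [101000001110011001], discard [00], prepend 00
= 00101000001110011001

Answer: 00101000001110011001 (164761)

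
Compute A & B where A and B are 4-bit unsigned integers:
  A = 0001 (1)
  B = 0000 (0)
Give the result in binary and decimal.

Apply & to each column (1 only where both bits are 1):
  0001
& 0000
------
  0000

Answer: 0000 (0)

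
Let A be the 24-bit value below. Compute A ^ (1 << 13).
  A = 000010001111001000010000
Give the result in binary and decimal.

Mask = 1 << 13 = 000000000010000000000000
Bit 13 of A is 1; XOR with the mask flips it to 0.
  000010001111001000010000
^ 000000000010000000000000
--------------------------
  000010001101001000010000

Answer: 000010001101001000010000 (578064)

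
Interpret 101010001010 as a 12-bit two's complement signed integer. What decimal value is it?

MSB is 1, so the value is negative. Find the magnitude:
1. Invert bits:  010101110101
2. Add 1:        010101110110  = 1398
3. Apply sign:   -1398

Answer: -1398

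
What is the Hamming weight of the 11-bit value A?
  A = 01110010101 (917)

01110010101
1-bits at positions (from bit 0 = LSB): 0, 2, 4, 7, 8, 9
Count = 6

Answer: 6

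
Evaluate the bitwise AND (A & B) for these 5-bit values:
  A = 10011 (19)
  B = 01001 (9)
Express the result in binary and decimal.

Apply & to each column (1 only where both bits are 1):
  10011
& 01001
-------
  00001

Answer: 00001 (1)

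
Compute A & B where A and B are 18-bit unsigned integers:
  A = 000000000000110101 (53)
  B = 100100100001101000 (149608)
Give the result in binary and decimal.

Apply & to each column (1 only where both bits are 1):
  000000000000110101
& 100100100001101000
--------------------
  000000000000100000

Answer: 000000000000100000 (32)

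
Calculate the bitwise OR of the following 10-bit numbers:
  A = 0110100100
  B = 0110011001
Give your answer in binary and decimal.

Apply | to each column (1 where either bit is 1):
  0110100100
| 0110011001
------------
  0110111101

Answer: 0110111101 (445)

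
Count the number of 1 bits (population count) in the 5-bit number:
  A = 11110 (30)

11110
1-bits at positions (from bit 0 = LSB): 1, 2, 3, 4
Count = 4

Answer: 4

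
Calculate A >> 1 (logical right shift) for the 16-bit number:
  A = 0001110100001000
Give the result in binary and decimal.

Logical shift right by 1: drop the bottom 1 bit(s), prepend 1 zero(s) on the left.
  0001110100001000  ->  keep [000111010000100], discard [0], prepend 0
= 0000111010000100

Answer: 0000111010000100 (3716)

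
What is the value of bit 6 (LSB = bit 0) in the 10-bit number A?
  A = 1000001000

Bit 6 is the 7th from the right.
  1000001000
     ^
That bit is 0.

Answer: 0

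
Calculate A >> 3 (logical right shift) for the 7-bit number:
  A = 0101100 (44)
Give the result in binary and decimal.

Logical shift right by 3: drop the bottom 3 bit(s), prepend 3 zero(s) on the left.
  0101100  ->  keep [0101], discard [100], prepend 000
= 0000101

Answer: 0000101 (5)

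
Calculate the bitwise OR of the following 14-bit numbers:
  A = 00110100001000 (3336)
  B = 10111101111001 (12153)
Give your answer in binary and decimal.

Apply | to each column (1 where either bit is 1):
  00110100001000
| 10111101111001
----------------
  10111101111001

Answer: 10111101111001 (12153)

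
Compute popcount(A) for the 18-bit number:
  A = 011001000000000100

011001000000000100
1-bits at positions (from bit 0 = LSB): 2, 12, 15, 16
Count = 4

Answer: 4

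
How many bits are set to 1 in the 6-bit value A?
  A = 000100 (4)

000100
1-bits at positions (from bit 0 = LSB): 2
Count = 1

Answer: 1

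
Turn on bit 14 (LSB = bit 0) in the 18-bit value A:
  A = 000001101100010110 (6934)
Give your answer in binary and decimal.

Mask = 1 << 14 = 000100000000000000
Bit 14 of A is 0, so OR-ing with the mask flips it to 1.
  000001101100010110
| 000100000000000000
--------------------
  000101101100010110

Answer: 000101101100010110 (23318)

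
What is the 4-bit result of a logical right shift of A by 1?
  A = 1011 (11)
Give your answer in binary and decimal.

Logical shift right by 1: drop the bottom 1 bit(s), prepend 1 zero(s) on the left.
  1011  ->  keep [101], discard [1], prepend 0
= 0101

Answer: 0101 (5)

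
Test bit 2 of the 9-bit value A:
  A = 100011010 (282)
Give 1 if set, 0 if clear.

Bit 2 is the 3rd from the right.
  100011010
        ^
That bit is 0.

Answer: 0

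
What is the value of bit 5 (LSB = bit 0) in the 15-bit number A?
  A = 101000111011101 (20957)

Bit 5 is the 6th from the right.
  101000111011101
           ^
That bit is 0.

Answer: 0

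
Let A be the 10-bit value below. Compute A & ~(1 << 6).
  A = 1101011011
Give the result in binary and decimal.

Mask = ~(1 << 6) = 1110111111
Bit 6 of A is 1, so AND-ing with the mask clears it to 0.
  1101011011
& 1110111111
------------
  1100011011

Answer: 1100011011 (795)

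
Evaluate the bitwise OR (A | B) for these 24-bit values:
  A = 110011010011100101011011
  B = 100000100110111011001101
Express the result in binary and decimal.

Apply | to each column (1 where either bit is 1):
  110011010011100101011011
| 100000100110111011001101
--------------------------
  110011110111111111011111

Answer: 110011110111111111011111 (13598687)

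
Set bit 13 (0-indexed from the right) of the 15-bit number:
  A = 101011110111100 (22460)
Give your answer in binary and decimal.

Mask = 1 << 13 = 010000000000000
Bit 13 of A is 0, so OR-ing with the mask flips it to 1.
  101011110111100
| 010000000000000
-----------------
  111011110111100

Answer: 111011110111100 (30652)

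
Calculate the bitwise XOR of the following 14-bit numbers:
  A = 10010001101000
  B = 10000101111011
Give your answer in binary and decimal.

Apply ^ to each column (1 where bits differ):
  10010001101000
^ 10000101111011
----------------
  00010100010011

Answer: 00010100010011 (1299)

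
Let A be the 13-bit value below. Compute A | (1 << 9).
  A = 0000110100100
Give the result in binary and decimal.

Mask = 1 << 9 = 0001000000000
Bit 9 of A is 0, so OR-ing with the mask flips it to 1.
  0000110100100
| 0001000000000
---------------
  0001110100100

Answer: 0001110100100 (932)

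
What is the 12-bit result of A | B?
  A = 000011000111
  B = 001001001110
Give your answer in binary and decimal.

Apply | to each column (1 where either bit is 1):
  000011000111
| 001001001110
--------------
  001011001111

Answer: 001011001111 (719)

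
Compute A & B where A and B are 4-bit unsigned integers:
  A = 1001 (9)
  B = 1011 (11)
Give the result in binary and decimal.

Apply & to each column (1 only where both bits are 1):
  1001
& 1011
------
  1001

Answer: 1001 (9)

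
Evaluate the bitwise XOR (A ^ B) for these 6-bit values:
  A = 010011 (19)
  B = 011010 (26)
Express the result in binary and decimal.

Apply ^ to each column (1 where bits differ):
  010011
^ 011010
--------
  001001

Answer: 001001 (9)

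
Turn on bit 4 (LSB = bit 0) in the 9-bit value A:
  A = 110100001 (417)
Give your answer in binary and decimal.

Mask = 1 << 4 = 000010000
Bit 4 of A is 0, so OR-ing with the mask flips it to 1.
  110100001
| 000010000
-----------
  110110001

Answer: 110110001 (433)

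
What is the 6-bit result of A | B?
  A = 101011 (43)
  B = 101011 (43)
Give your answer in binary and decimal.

Apply | to each column (1 where either bit is 1):
  101011
| 101011
--------
  101011

Answer: 101011 (43)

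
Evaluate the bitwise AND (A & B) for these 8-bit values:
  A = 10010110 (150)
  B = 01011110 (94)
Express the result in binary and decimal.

Apply & to each column (1 only where both bits are 1):
  10010110
& 01011110
----------
  00010110

Answer: 00010110 (22)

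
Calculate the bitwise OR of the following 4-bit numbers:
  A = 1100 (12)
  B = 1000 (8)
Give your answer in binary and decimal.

Apply | to each column (1 where either bit is 1):
  1100
| 1000
------
  1100

Answer: 1100 (12)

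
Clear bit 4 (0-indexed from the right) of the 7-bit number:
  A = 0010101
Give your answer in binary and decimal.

Mask = ~(1 << 4) = 1101111
Bit 4 of A is 1, so AND-ing with the mask clears it to 0.
  0010101
& 1101111
---------
  0000101

Answer: 0000101 (5)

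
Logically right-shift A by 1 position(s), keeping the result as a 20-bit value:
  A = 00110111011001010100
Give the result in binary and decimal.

Logical shift right by 1: drop the bottom 1 bit(s), prepend 1 zero(s) on the left.
  00110111011001010100  ->  keep [0011011101100101010], discard [0], prepend 0
= 00011011101100101010

Answer: 00011011101100101010 (113450)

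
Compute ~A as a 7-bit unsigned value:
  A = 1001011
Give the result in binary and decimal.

Flip each bit (0->1, 1->0):
  1001011
  0110100

Answer: 0110100 (52)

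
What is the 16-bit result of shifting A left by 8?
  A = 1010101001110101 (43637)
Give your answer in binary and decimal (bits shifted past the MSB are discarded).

Shift left by 8: drop the top 8 bit(s), append 8 zero(s) on the right.
  1010101001110101  ->  discard [10101010], keep [01110101], append 00000000
= 0111010100000000

Answer: 0111010100000000 (29952)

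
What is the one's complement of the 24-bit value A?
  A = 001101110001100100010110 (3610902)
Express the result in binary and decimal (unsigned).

Flip each bit (0->1, 1->0):
  001101110001100100010110
  110010001110011011101001

Answer: 110010001110011011101001 (13166313)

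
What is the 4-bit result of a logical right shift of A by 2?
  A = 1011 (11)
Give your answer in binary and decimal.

Logical shift right by 2: drop the bottom 2 bit(s), prepend 2 zero(s) on the left.
  1011  ->  keep [10], discard [11], prepend 00
= 0010

Answer: 0010 (2)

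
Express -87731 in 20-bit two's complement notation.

1. Binary of +87731:  00010101011010110011
2. Invert bits:     11101010100101001100
3. Add 1:           11101010100101001101

Answer: 11101010100101001101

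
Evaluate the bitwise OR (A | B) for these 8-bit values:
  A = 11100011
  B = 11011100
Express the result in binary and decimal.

Apply | to each column (1 where either bit is 1):
  11100011
| 11011100
----------
  11111111

Answer: 11111111 (255)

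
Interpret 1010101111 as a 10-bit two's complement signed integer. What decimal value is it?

MSB is 1, so the value is negative. Find the magnitude:
1. Invert bits:  0101010000
2. Add 1:        0101010001  = 337
3. Apply sign:   -337

Answer: -337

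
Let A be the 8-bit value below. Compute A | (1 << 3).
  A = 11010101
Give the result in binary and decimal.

Mask = 1 << 3 = 00001000
Bit 3 of A is 0, so OR-ing with the mask flips it to 1.
  11010101
| 00001000
----------
  11011101

Answer: 11011101 (221)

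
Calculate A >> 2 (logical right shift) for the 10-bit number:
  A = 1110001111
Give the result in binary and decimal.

Logical shift right by 2: drop the bottom 2 bit(s), prepend 2 zero(s) on the left.
  1110001111  ->  keep [11100011], discard [11], prepend 00
= 0011100011

Answer: 0011100011 (227)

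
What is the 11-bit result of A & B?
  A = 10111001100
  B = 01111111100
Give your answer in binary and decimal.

Apply & to each column (1 only where both bits are 1):
  10111001100
& 01111111100
-------------
  00111001100

Answer: 00111001100 (460)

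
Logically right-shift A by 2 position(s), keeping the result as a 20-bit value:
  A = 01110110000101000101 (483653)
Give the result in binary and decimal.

Logical shift right by 2: drop the bottom 2 bit(s), prepend 2 zero(s) on the left.
  01110110000101000101  ->  keep [011101100001010001], discard [01], prepend 00
= 00011101100001010001

Answer: 00011101100001010001 (120913)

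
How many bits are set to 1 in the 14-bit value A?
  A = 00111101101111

00111101101111
1-bits at positions (from bit 0 = LSB): 0, 1, 2, 3, 5, 6, 8, 9, 10, 11
Count = 10

Answer: 10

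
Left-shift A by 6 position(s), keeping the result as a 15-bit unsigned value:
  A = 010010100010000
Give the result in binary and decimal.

Shift left by 6: drop the top 6 bit(s), append 6 zero(s) on the right.
  010010100010000  ->  discard [010010], keep [100010000], append 000000
= 100010000000000

Answer: 100010000000000 (17408)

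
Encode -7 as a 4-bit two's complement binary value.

1. Binary of +7:  0111
2. Invert bits:     1000
3. Add 1:           1001

Answer: 1001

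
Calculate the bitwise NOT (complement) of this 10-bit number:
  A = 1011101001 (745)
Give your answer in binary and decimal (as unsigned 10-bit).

Flip each bit (0->1, 1->0):
  1011101001
  0100010110

Answer: 0100010110 (278)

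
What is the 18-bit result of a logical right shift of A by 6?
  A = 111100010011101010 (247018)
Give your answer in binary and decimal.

Logical shift right by 6: drop the bottom 6 bit(s), prepend 6 zero(s) on the left.
  111100010011101010  ->  keep [111100010011], discard [101010], prepend 000000
= 000000111100010011

Answer: 000000111100010011 (3859)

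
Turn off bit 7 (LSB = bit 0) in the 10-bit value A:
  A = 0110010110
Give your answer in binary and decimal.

Mask = ~(1 << 7) = 1101111111
Bit 7 of A is 1, so AND-ing with the mask clears it to 0.
  0110010110
& 1101111111
------------
  0100010110

Answer: 0100010110 (278)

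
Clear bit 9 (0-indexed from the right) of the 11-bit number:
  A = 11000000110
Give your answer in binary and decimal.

Mask = ~(1 << 9) = 10111111111
Bit 9 of A is 1, so AND-ing with the mask clears it to 0.
  11000000110
& 10111111111
-------------
  10000000110

Answer: 10000000110 (1030)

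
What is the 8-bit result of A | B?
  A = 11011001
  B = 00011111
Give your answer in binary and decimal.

Apply | to each column (1 where either bit is 1):
  11011001
| 00011111
----------
  11011111

Answer: 11011111 (223)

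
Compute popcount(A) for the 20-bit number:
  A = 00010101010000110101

00010101010000110101
1-bits at positions (from bit 0 = LSB): 0, 2, 4, 5, 10, 12, 14, 16
Count = 8

Answer: 8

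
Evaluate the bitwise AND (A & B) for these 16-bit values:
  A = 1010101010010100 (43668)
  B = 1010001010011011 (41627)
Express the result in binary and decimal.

Apply & to each column (1 only where both bits are 1):
  1010101010010100
& 1010001010011011
------------------
  1010001010010000

Answer: 1010001010010000 (41616)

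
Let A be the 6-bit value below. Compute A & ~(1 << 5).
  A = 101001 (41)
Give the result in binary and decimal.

Mask = ~(1 << 5) = 011111
Bit 5 of A is 1, so AND-ing with the mask clears it to 0.
  101001
& 011111
--------
  001001

Answer: 001001 (9)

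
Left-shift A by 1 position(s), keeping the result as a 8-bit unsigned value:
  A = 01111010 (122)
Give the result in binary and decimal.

Shift left by 1: drop the top 1 bit(s), append 1 zero(s) on the right.
  01111010  ->  discard [0], keep [1111010], append 0
= 11110100

Answer: 11110100 (244)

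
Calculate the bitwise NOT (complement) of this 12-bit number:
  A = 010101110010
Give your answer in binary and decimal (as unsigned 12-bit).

Flip each bit (0->1, 1->0):
  010101110010
  101010001101

Answer: 101010001101 (2701)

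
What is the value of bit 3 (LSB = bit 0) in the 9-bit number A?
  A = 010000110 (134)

Bit 3 is the 4th from the right.
  010000110
       ^
That bit is 0.

Answer: 0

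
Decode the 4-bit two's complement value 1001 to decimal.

MSB is 1, so the value is negative. Find the magnitude:
1. Invert bits:  0110
2. Add 1:        0111  = 7
3. Apply sign:   -7

Answer: -7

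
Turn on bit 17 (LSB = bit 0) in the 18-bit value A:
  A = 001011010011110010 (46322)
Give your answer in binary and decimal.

Mask = 1 << 17 = 100000000000000000
Bit 17 of A is 0, so OR-ing with the mask flips it to 1.
  001011010011110010
| 100000000000000000
--------------------
  101011010011110010

Answer: 101011010011110010 (177394)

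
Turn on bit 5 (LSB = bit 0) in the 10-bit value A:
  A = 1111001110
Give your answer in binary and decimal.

Mask = 1 << 5 = 0000100000
Bit 5 of A is 0, so OR-ing with the mask flips it to 1.
  1111001110
| 0000100000
------------
  1111101110

Answer: 1111101110 (1006)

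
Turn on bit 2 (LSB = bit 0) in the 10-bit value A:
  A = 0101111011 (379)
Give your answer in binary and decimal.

Mask = 1 << 2 = 0000000100
Bit 2 of A is 0, so OR-ing with the mask flips it to 1.
  0101111011
| 0000000100
------------
  0101111111

Answer: 0101111111 (383)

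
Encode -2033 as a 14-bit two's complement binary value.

1. Binary of +2033:  00011111110001
2. Invert bits:     11100000001110
3. Add 1:           11100000001111

Answer: 11100000001111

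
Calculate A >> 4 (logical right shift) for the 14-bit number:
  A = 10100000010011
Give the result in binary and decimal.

Logical shift right by 4: drop the bottom 4 bit(s), prepend 4 zero(s) on the left.
  10100000010011  ->  keep [1010000001], discard [0011], prepend 0000
= 00001010000001

Answer: 00001010000001 (641)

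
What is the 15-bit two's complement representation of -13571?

1. Binary of +13571:  011010100000011
2. Invert bits:     100101011111100
3. Add 1:           100101011111101

Answer: 100101011111101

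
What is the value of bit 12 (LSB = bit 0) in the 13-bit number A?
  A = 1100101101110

Bit 12 is the 13th from the right.
  1100101101110
  ^
That bit is 1.

Answer: 1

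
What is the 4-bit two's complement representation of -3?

1. Binary of +3:  0011
2. Invert bits:     1100
3. Add 1:           1101

Answer: 1101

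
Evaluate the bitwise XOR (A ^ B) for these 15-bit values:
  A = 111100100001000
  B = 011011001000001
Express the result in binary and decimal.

Apply ^ to each column (1 where bits differ):
  111100100001000
^ 011011001000001
-----------------
  100111101001001

Answer: 100111101001001 (20297)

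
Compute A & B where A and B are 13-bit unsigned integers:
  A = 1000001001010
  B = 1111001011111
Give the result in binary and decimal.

Apply & to each column (1 only where both bits are 1):
  1000001001010
& 1111001011111
---------------
  1000001001010

Answer: 1000001001010 (4170)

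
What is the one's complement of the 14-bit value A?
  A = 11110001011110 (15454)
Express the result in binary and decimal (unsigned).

Flip each bit (0->1, 1->0):
  11110001011110
  00001110100001

Answer: 00001110100001 (929)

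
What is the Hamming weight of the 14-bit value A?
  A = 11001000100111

11001000100111
1-bits at positions (from bit 0 = LSB): 0, 1, 2, 5, 9, 12, 13
Count = 7

Answer: 7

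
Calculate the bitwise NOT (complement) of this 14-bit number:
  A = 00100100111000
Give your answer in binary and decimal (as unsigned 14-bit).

Flip each bit (0->1, 1->0):
  00100100111000
  11011011000111

Answer: 11011011000111 (14023)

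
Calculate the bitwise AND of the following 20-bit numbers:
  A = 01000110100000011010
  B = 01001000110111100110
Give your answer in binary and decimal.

Apply & to each column (1 only where both bits are 1):
  01000110100000011010
& 01001000110111100110
----------------------
  01000000100000000010

Answer: 01000000100000000010 (264194)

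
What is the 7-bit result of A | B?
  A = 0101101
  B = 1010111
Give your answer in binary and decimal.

Apply | to each column (1 where either bit is 1):
  0101101
| 1010111
---------
  1111111

Answer: 1111111 (127)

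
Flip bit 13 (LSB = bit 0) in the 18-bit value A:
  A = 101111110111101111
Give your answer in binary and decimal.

Mask = 1 << 13 = 000010000000000000
Bit 13 of A is 1; XOR with the mask flips it to 0.
  101111110111101111
^ 000010000000000000
--------------------
  101101110111101111

Answer: 101101110111101111 (187887)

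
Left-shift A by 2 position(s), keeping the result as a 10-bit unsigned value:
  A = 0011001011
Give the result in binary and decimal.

Shift left by 2: drop the top 2 bit(s), append 2 zero(s) on the right.
  0011001011  ->  discard [00], keep [11001011], append 00
= 1100101100

Answer: 1100101100 (812)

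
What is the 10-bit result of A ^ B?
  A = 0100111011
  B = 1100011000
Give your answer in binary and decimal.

Apply ^ to each column (1 where bits differ):
  0100111011
^ 1100011000
------------
  1000100011

Answer: 1000100011 (547)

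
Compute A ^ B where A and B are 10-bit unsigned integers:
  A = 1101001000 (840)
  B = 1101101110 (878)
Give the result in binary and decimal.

Apply ^ to each column (1 where bits differ):
  1101001000
^ 1101101110
------------
  0000100110

Answer: 0000100110 (38)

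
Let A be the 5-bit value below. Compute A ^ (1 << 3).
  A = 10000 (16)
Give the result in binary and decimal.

Mask = 1 << 3 = 01000
Bit 3 of A is 0; XOR with the mask flips it to 1.
  10000
^ 01000
-------
  11000

Answer: 11000 (24)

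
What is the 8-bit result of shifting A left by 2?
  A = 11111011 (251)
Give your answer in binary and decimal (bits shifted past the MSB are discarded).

Shift left by 2: drop the top 2 bit(s), append 2 zero(s) on the right.
  11111011  ->  discard [11], keep [111011], append 00
= 11101100

Answer: 11101100 (236)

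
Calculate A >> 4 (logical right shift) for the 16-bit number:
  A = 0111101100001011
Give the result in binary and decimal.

Logical shift right by 4: drop the bottom 4 bit(s), prepend 4 zero(s) on the left.
  0111101100001011  ->  keep [011110110000], discard [1011], prepend 0000
= 0000011110110000

Answer: 0000011110110000 (1968)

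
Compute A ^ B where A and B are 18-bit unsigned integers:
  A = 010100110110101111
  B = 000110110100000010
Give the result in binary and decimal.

Apply ^ to each column (1 where bits differ):
  010100110110101111
^ 000110110100000010
--------------------
  010010000010101101

Answer: 010010000010101101 (73901)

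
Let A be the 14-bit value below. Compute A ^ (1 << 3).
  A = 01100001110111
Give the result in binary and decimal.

Mask = 1 << 3 = 00000000001000
Bit 3 of A is 0; XOR with the mask flips it to 1.
  01100001110111
^ 00000000001000
----------------
  01100001111111

Answer: 01100001111111 (6271)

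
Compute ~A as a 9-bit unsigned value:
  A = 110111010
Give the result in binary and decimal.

Flip each bit (0->1, 1->0):
  110111010
  001000101

Answer: 001000101 (69)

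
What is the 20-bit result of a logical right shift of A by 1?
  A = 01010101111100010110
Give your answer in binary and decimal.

Logical shift right by 1: drop the bottom 1 bit(s), prepend 1 zero(s) on the left.
  01010101111100010110  ->  keep [0101010111110001011], discard [0], prepend 0
= 00101010111110001011

Answer: 00101010111110001011 (176011)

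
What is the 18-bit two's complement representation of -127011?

1. Binary of +127011:  011111000000100011
2. Invert bits:     100000111111011100
3. Add 1:           100000111111011101

Answer: 100000111111011101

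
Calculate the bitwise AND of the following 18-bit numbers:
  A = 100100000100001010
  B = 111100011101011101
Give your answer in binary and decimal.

Apply & to each column (1 only where both bits are 1):
  100100000100001010
& 111100011101011101
--------------------
  100100000100001000

Answer: 100100000100001000 (147720)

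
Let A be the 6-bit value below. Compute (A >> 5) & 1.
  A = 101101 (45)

Bit 5 is the 6th from the right.
  101101
  ^
That bit is 1.

Answer: 1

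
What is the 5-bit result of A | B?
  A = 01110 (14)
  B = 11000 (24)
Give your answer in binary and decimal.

Apply | to each column (1 where either bit is 1):
  01110
| 11000
-------
  11110

Answer: 11110 (30)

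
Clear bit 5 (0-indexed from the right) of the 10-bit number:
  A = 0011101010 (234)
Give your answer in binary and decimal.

Mask = ~(1 << 5) = 1111011111
Bit 5 of A is 1, so AND-ing with the mask clears it to 0.
  0011101010
& 1111011111
------------
  0011001010

Answer: 0011001010 (202)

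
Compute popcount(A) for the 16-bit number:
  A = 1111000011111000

1111000011111000
1-bits at positions (from bit 0 = LSB): 3, 4, 5, 6, 7, 12, 13, 14, 15
Count = 9

Answer: 9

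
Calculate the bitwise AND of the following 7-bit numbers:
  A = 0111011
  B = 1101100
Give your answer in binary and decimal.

Apply & to each column (1 only where both bits are 1):
  0111011
& 1101100
---------
  0101000

Answer: 0101000 (40)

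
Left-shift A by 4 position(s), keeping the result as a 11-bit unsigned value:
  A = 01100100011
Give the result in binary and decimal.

Shift left by 4: drop the top 4 bit(s), append 4 zero(s) on the right.
  01100100011  ->  discard [0110], keep [0100011], append 0000
= 01000110000

Answer: 01000110000 (560)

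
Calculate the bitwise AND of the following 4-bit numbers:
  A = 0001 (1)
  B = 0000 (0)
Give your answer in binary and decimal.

Apply & to each column (1 only where both bits are 1):
  0001
& 0000
------
  0000

Answer: 0000 (0)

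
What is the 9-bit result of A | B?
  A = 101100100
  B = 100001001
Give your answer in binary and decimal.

Apply | to each column (1 where either bit is 1):
  101100100
| 100001001
-----------
  101101101

Answer: 101101101 (365)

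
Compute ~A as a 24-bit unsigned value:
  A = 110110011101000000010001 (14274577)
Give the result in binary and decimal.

Flip each bit (0->1, 1->0):
  110110011101000000010001
  001001100010111111101110

Answer: 001001100010111111101110 (2502638)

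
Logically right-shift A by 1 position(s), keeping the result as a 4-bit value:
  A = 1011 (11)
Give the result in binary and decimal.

Logical shift right by 1: drop the bottom 1 bit(s), prepend 1 zero(s) on the left.
  1011  ->  keep [101], discard [1], prepend 0
= 0101

Answer: 0101 (5)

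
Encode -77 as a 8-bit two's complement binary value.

1. Binary of +77:  01001101
2. Invert bits:     10110010
3. Add 1:           10110011

Answer: 10110011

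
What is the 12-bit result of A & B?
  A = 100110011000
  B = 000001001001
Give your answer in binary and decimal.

Apply & to each column (1 only where both bits are 1):
  100110011000
& 000001001001
--------------
  000000001000

Answer: 000000001000 (8)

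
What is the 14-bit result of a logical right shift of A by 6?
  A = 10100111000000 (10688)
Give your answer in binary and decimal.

Logical shift right by 6: drop the bottom 6 bit(s), prepend 6 zero(s) on the left.
  10100111000000  ->  keep [10100111], discard [000000], prepend 000000
= 00000010100111

Answer: 00000010100111 (167)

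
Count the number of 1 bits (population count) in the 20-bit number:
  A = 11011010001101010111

11011010001101010111
1-bits at positions (from bit 0 = LSB): 0, 1, 2, 4, 6, 8, 9, 13, 15, 16, 18, 19
Count = 12

Answer: 12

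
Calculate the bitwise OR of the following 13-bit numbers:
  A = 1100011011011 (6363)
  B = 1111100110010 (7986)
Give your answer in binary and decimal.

Apply | to each column (1 where either bit is 1):
  1100011011011
| 1111100110010
---------------
  1111111111011

Answer: 1111111111011 (8187)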